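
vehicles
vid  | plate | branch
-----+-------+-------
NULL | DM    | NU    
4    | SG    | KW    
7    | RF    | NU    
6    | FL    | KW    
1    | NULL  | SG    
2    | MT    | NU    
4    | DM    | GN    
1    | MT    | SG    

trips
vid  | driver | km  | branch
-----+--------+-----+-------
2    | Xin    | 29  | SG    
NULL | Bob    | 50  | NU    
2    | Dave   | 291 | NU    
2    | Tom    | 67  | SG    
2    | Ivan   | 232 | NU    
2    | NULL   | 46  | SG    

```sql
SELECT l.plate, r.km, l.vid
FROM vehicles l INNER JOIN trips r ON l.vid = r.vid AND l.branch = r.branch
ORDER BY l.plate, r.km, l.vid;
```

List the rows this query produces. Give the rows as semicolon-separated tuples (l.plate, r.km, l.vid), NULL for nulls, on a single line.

INNER JOIN keeps only pairs where the ON condition holds.
Matching on l.vid = r.vid AND l.branch = r.branch. A NULL in a compared column never satisfies the condition.
Matched pairs: 2.

(MT, 232, 2); (MT, 291, 2)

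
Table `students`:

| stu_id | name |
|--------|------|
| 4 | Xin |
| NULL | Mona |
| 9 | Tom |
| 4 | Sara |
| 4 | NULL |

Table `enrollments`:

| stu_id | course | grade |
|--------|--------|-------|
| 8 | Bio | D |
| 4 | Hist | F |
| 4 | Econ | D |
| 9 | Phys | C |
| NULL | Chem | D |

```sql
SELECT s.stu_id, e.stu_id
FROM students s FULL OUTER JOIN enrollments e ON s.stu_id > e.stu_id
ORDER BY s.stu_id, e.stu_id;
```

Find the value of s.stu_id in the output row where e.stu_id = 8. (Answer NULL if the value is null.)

9

FULL OUTER JOIN keeps every row from both sides; unmatched rows get NULL for the other side's columns.
Matching on s.stu_id > e.stu_id. A NULL in a compared column never satisfies the condition.
Matched pairs: 3; unmatched s rows kept: 4; unmatched e rows kept: 2.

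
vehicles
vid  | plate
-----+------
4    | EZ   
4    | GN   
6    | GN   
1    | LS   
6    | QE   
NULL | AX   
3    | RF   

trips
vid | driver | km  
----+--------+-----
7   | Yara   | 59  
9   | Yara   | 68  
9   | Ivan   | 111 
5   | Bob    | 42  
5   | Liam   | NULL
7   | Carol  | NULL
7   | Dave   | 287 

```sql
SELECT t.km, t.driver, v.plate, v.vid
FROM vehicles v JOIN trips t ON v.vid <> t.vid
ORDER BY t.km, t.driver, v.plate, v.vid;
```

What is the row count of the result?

42

INNER JOIN keeps only pairs where the ON condition holds.
Matching on v.vid <> t.vid. A NULL in a compared column never satisfies the condition.
- v (vid=4) pairs with 7 row(s) of t.
- v (vid=4) pairs with 7 row(s) of t.
- v (vid=6) pairs with 7 row(s) of t.
- v (vid=1) pairs with 7 row(s) of t.
- v (vid=6) pairs with 7 row(s) of t.
- v (vid=NULL) has no partner → excluded.
- v (vid=3) pairs with 7 row(s) of t.
Total: 42 rows.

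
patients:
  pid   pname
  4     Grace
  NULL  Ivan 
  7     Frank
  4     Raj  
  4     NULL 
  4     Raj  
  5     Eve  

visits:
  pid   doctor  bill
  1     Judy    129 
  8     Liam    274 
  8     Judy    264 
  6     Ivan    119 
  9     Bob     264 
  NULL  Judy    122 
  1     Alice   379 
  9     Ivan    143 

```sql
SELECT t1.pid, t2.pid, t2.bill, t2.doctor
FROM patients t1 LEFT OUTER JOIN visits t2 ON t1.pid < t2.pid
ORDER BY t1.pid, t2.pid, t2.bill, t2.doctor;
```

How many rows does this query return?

LEFT JOIN keeps every row from `patients`; unmatched rows get NULL for `visits`'s columns.
Matching on t1.pid < t2.pid. A NULL in a compared column never satisfies the condition.
Matched pairs: 29; unmatched t1 rows kept: 1.
Total: 29 matched + 1 padded = 30 rows.

30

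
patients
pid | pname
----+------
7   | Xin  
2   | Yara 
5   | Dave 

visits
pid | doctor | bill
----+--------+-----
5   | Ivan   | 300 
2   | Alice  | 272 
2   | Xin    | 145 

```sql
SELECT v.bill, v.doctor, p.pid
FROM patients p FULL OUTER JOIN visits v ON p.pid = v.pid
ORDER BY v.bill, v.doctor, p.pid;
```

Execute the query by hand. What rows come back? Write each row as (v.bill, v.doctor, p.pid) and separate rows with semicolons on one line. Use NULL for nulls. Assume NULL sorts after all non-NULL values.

FULL OUTER JOIN keeps every row from both sides; unmatched rows get NULL for the other side's columns.
Matching on p.pid = v.pid.
- p (pid=7) has no partner → padded with NULL.
- p (pid=2) pairs with 2 row(s) of v.
- p (pid=5) pairs with 1 row(s) of v.
After projecting and ordering:
v.bill | v.doctor | p.pid
145 | Xin | 2
272 | Alice | 2
300 | Ivan | 5
NULL | NULL | 7

(145, Xin, 2); (272, Alice, 2); (300, Ivan, 5); (NULL, NULL, 7)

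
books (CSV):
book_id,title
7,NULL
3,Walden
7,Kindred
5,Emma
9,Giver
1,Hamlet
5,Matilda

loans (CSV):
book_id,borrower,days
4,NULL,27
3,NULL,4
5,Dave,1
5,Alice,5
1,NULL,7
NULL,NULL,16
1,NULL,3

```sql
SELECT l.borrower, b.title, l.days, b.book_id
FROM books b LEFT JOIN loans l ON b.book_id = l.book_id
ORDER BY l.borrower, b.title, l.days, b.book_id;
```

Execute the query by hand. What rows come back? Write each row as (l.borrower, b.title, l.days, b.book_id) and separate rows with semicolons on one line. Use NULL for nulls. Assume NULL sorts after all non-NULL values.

(Alice, Emma, 5, 5); (Alice, Matilda, 5, 5); (Dave, Emma, 1, 5); (Dave, Matilda, 1, 5); (NULL, Giver, NULL, 9); (NULL, Hamlet, 3, 1); (NULL, Hamlet, 7, 1); (NULL, Kindred, NULL, 7); (NULL, Walden, 4, 3); (NULL, NULL, NULL, 7)

LEFT JOIN keeps every row from `books`; unmatched rows get NULL for `loans`'s columns.
Matching on b.book_id = l.book_id. A NULL in a compared column never satisfies the condition.
- b row (book_id=7): no match → kept, l columns NULL.
- b row (book_id=3): matches 1 l row(s) → 1 output row(s).
- b row (book_id=7): no match → kept, l columns NULL.
- b row (book_id=5): matches 2 l row(s) → 2 output row(s).
- b row (book_id=9): no match → kept, l columns NULL.
- b row (book_id=1): matches 2 l row(s) → 2 output row(s).
- b row (book_id=5): matches 2 l row(s) → 2 output row(s).
After projecting and ordering:
l.borrower | b.title | l.days | b.book_id
Alice | Emma | 5 | 5
Alice | Matilda | 5 | 5
Dave | Emma | 1 | 5
Dave | Matilda | 1 | 5
NULL | Giver | NULL | 9
NULL | Hamlet | 3 | 1
NULL | Hamlet | 7 | 1
NULL | Kindred | NULL | 7
NULL | Walden | 4 | 3
NULL | NULL | NULL | 7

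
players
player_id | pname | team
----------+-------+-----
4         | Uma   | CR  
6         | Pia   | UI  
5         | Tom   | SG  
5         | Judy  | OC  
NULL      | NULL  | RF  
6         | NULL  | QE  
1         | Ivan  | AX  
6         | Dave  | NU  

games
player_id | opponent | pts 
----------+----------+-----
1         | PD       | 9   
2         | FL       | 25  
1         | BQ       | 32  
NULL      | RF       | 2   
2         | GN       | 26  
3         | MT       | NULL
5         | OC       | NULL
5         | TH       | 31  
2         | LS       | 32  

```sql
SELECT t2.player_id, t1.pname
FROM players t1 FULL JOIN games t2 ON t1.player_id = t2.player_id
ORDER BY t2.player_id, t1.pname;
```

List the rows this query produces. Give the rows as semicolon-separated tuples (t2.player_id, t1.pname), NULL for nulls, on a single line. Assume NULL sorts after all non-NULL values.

FULL OUTER JOIN keeps every row from both sides; unmatched rows get NULL for the other side's columns.
Matching on t1.player_id = t2.player_id. A NULL in a compared column never satisfies the condition.
- t1[0] player_id=4 → no match; kept with NULLs on the t2 side.
- t1[1] player_id=6 → no match; kept with NULLs on the t2 side.
- t1[2] player_id=5 → 2 match(es) in t2 → 2 row(s).
- t1[3] player_id=5 → 2 match(es) in t2 → 2 row(s).
- t1[4] player_id=NULL → no match; kept with NULLs on the t2 side.
- t1[5] player_id=6 → no match; kept with NULLs on the t2 side.
- t1[6] player_id=1 → 2 match(es) in t2 → 2 row(s).
- t1[7] player_id=6 → no match; kept with NULLs on the t2 side.
- 5 t2 row(s) had no t1 match → kept, t1 columns NULL.

(1, Ivan); (1, Ivan); (2, NULL); (2, NULL); (2, NULL); (3, NULL); (5, Judy); (5, Judy); (5, Tom); (5, Tom); (NULL, Dave); (NULL, Pia); (NULL, Uma); (NULL, NULL); (NULL, NULL); (NULL, NULL)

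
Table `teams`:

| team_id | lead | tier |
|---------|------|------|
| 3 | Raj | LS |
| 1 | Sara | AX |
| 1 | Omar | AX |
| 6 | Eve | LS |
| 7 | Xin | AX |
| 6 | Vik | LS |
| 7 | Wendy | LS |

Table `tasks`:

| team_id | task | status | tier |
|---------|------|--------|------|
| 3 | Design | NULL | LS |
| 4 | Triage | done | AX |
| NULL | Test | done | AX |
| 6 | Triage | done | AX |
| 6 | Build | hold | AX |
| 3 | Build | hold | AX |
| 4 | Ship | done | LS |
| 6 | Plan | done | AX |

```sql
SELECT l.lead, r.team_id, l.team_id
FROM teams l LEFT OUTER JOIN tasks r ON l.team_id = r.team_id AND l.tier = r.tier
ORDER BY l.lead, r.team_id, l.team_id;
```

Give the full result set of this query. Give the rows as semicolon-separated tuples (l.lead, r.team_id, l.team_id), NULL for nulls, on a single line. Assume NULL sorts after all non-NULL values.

(Eve, NULL, 6); (Omar, NULL, 1); (Raj, 3, 3); (Sara, NULL, 1); (Vik, NULL, 6); (Wendy, NULL, 7); (Xin, NULL, 7)

LEFT JOIN keeps every row from `teams`; unmatched rows get NULL for `tasks`'s columns.
Matching on l.team_id = r.team_id AND l.tier = r.tier. A NULL in a compared column never satisfies the condition.
- l[0] team_id=3, tier=LS → 1 match(es) in r → 1 row(s).
- l[1] team_id=1, tier=AX → no match; kept with NULLs on the r side.
- l[2] team_id=1, tier=AX → no match; kept with NULLs on the r side.
- l[3] team_id=6, tier=LS → no match; kept with NULLs on the r side.
- l[4] team_id=7, tier=AX → no match; kept with NULLs on the r side.
- l[5] team_id=6, tier=LS → no match; kept with NULLs on the r side.
- l[6] team_id=7, tier=LS → no match; kept with NULLs on the r side.
After projecting and ordering:
l.lead | r.team_id | l.team_id
Eve | NULL | 6
Omar | NULL | 1
Raj | 3 | 3
Sara | NULL | 1
Vik | NULL | 6
Wendy | NULL | 7
Xin | NULL | 7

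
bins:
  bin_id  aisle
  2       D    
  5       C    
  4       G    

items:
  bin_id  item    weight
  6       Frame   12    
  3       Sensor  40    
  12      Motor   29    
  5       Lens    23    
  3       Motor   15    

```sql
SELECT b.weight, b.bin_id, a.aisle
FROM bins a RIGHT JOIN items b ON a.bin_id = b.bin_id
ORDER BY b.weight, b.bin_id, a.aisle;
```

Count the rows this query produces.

5

RIGHT JOIN keeps every row from `items`; unmatched rows get NULL for `bins`'s columns.
Matching on a.bin_id = b.bin_id.
- a row (bin_id=2): no match.
- a row (bin_id=5): matches 1 b row(s) → 1 output row(s).
- a row (bin_id=4): no match.
- 4 row(s) from b found no a partner → padded with NULL.
Total: 1 matched + 4 padded = 5 rows.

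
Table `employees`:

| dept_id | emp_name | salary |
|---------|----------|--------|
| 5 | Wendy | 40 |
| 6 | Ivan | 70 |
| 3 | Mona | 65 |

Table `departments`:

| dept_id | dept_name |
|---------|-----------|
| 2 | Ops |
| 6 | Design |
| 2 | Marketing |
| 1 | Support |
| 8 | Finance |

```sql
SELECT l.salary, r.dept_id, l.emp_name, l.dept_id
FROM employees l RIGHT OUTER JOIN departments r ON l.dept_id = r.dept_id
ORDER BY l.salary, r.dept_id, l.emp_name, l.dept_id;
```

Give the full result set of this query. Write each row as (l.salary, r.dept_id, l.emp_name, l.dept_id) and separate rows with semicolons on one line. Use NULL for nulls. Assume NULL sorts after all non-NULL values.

(70, 6, Ivan, 6); (NULL, 1, NULL, NULL); (NULL, 2, NULL, NULL); (NULL, 2, NULL, NULL); (NULL, 8, NULL, NULL)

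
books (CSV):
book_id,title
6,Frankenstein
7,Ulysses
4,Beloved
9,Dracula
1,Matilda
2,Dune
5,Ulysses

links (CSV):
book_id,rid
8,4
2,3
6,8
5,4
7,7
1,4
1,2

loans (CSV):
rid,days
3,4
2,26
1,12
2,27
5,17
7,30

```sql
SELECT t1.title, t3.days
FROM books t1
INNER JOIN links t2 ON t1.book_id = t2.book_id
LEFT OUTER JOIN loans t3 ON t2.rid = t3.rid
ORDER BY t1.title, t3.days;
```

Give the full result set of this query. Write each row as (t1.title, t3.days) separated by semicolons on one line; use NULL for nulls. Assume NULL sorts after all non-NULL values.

Step 1 — t1 INNER JOIN t2 on book_id → 6 row(s).
Then LEFT JOIN `loans t3` on rid: each of those 6 rows is kept; rows whose t2.rid has no match in t3 get NULL for t3's columns.

(Dune, 4); (Frankenstein, NULL); (Matilda, 26); (Matilda, 27); (Matilda, NULL); (Ulysses, 30); (Ulysses, NULL)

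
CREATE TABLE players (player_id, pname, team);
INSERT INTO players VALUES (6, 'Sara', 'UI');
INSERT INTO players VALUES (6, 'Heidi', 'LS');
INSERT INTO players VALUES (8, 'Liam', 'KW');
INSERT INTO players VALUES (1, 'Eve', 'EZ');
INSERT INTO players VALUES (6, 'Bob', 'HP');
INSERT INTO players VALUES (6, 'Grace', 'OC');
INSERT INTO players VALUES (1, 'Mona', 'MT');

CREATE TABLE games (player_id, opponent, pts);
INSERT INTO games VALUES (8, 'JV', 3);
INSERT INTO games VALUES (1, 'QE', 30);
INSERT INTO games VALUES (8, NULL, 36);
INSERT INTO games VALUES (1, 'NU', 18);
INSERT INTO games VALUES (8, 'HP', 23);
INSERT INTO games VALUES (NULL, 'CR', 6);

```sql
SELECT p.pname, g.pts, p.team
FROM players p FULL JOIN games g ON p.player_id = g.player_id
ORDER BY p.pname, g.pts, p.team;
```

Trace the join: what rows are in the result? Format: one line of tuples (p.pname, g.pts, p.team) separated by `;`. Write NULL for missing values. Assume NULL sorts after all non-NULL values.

(Bob, NULL, HP); (Eve, 18, EZ); (Eve, 30, EZ); (Grace, NULL, OC); (Heidi, NULL, LS); (Liam, 3, KW); (Liam, 23, KW); (Liam, 36, KW); (Mona, 18, MT); (Mona, 30, MT); (Sara, NULL, UI); (NULL, 6, NULL)

FULL OUTER JOIN keeps every row from both sides; unmatched rows get NULL for the other side's columns.
Matching on p.player_id = g.player_id. A NULL in a compared column never satisfies the condition.
- p row (player_id=6): no match → kept, g columns NULL.
- p row (player_id=6): no match → kept, g columns NULL.
- p row (player_id=8): matches 3 g row(s) → 3 output row(s).
- p row (player_id=1): matches 2 g row(s) → 2 output row(s).
- p row (player_id=6): no match → kept, g columns NULL.
- p row (player_id=6): no match → kept, g columns NULL.
- p row (player_id=1): matches 2 g row(s) → 2 output row(s).
- 1 g row(s) had no p match → kept, p columns NULL.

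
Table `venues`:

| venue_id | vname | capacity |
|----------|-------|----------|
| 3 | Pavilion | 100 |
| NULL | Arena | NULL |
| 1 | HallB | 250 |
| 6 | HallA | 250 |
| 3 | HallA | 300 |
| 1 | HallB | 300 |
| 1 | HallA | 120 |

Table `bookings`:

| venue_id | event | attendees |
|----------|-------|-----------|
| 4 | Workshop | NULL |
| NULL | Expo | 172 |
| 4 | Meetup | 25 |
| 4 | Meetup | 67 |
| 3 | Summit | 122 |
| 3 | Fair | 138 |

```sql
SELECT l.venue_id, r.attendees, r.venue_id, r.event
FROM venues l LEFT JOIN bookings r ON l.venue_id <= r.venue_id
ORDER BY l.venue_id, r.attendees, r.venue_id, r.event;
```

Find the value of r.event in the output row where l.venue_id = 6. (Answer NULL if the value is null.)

NULL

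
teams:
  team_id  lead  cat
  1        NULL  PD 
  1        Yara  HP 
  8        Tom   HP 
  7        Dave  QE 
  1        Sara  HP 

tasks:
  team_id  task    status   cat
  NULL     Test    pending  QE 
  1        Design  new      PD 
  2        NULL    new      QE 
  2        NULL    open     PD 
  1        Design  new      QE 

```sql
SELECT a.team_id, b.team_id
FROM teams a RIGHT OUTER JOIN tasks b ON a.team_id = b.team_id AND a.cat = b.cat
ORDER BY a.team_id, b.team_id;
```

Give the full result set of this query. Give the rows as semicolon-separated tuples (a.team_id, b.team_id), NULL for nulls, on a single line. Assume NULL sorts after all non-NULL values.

RIGHT JOIN keeps every row from `tasks`; unmatched rows get NULL for `teams`'s columns.
Matching on a.team_id = b.team_id AND a.cat = b.cat. A NULL in a compared column never satisfies the condition.
Matched pairs: 1; unmatched b rows kept: 4.

(1, 1); (NULL, 1); (NULL, 2); (NULL, 2); (NULL, NULL)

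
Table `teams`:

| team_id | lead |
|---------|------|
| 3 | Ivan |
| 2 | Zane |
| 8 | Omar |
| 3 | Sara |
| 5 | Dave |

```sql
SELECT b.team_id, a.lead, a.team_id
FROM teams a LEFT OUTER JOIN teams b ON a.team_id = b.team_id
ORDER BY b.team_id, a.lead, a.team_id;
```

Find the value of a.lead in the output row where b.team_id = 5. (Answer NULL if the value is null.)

LEFT JOIN keeps every row from `teams a`; unmatched rows get NULL for `teams b`'s columns.
Matching on a.team_id = b.team_id.
Matched pairs: 7; unmatched a rows kept: 0.

Dave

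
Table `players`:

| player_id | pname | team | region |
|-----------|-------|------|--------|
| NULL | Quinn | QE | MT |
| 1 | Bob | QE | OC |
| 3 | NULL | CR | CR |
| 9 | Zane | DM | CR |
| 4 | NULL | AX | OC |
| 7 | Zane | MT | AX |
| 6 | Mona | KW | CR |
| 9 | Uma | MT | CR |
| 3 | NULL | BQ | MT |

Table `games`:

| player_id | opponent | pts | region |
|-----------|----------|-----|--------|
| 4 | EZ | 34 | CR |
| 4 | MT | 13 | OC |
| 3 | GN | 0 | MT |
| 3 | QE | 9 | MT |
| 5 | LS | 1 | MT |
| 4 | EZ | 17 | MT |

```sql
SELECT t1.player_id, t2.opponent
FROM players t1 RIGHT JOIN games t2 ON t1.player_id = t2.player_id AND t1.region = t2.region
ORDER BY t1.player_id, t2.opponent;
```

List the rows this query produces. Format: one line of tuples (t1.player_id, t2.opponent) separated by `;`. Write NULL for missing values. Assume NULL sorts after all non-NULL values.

(3, GN); (3, QE); (4, MT); (NULL, EZ); (NULL, EZ); (NULL, LS)

RIGHT JOIN keeps every row from `games`; unmatched rows get NULL for `players`'s columns.
Matching on t1.player_id = t2.player_id AND t1.region = t2.region. A NULL in a compared column never satisfies the condition.
- t1 (player_id=NULL, region=MT) has no partner in t2.
- t1 (player_id=1, region=OC) has no partner in t2.
- t1 (player_id=3, region=CR) has no partner in t2.
- t1 (player_id=9, region=CR) has no partner in t2.
- t1 (player_id=4, region=OC) pairs with 1 row(s) of t2.
- t1 (player_id=7, region=AX) has no partner in t2.
- t1 (player_id=6, region=CR) has no partner in t2.
- t1 (player_id=9, region=CR) has no partner in t2.
- t1 (player_id=3, region=MT) pairs with 2 row(s) of t2.
- plus 3 unmatched t2 row(s), each kept with NULL t1 columns.
After projecting and ordering:
t1.player_id | t2.opponent
3 | GN
3 | QE
4 | MT
NULL | EZ
NULL | EZ
NULL | LS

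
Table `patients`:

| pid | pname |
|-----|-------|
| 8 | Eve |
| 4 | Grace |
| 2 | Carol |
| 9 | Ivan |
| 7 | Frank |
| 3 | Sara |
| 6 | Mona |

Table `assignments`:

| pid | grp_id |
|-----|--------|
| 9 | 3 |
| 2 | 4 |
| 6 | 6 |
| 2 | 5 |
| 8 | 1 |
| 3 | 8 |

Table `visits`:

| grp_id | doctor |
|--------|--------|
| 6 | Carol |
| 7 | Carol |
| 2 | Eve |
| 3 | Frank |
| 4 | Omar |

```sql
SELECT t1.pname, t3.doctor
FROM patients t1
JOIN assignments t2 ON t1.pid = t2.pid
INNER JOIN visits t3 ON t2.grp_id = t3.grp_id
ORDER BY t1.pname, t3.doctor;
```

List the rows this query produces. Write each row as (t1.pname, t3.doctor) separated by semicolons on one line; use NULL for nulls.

Step 1 — t1 INNER JOIN t2 on pid → 6 row(s).
Then INNER JOIN `visits t3` on grp_id: keep only rows whose t2.grp_id appears in t3.

(Carol, Omar); (Ivan, Frank); (Mona, Carol)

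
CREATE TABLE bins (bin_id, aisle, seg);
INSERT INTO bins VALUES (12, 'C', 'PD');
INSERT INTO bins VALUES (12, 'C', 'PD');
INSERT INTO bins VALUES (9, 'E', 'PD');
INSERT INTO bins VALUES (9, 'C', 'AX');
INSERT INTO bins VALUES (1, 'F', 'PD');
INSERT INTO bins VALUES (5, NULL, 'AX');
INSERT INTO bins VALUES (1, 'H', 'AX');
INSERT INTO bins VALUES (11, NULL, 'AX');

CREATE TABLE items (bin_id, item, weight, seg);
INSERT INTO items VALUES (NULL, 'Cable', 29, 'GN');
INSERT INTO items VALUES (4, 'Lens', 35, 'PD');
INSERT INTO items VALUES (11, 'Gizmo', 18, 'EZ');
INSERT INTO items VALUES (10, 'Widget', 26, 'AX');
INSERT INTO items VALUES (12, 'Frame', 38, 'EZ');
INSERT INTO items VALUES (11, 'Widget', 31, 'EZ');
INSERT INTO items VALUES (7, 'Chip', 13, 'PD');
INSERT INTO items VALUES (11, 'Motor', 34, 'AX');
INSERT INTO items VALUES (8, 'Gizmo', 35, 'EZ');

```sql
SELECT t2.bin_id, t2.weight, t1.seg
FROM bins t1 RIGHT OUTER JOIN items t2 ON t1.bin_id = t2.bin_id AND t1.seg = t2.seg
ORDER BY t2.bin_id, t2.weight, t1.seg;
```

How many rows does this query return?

9

RIGHT JOIN keeps every row from `items`; unmatched rows get NULL for `bins`'s columns.
Matching on t1.bin_id = t2.bin_id AND t1.seg = t2.seg. A NULL in a compared column never satisfies the condition.
- t1[0] bin_id=12, seg=PD → no match.
- t1[1] bin_id=12, seg=PD → no match.
- t1[2] bin_id=9, seg=PD → no match.
- t1[3] bin_id=9, seg=AX → no match.
- t1[4] bin_id=1, seg=PD → no match.
- t1[5] bin_id=5, seg=AX → no match.
- t1[6] bin_id=1, seg=AX → no match.
- t1[7] bin_id=11, seg=AX → 1 match(es) in t2 → 1 row(s).
- 8 row(s) from t2 found no t1 partner → padded with NULL.
Total: 1 matched + 8 padded = 9 rows.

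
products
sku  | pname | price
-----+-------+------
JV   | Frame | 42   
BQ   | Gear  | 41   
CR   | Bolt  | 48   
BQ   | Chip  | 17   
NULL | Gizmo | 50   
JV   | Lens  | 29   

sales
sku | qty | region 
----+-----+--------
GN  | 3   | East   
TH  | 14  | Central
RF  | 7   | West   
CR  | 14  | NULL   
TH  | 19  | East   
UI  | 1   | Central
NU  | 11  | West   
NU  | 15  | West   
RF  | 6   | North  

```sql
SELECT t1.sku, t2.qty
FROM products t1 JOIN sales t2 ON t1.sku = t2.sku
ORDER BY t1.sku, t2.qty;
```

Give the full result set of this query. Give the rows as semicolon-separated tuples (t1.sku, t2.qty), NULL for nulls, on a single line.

INNER JOIN keeps only pairs where the ON condition holds.
Matching on t1.sku = t2.sku. A NULL in a compared column never satisfies the condition.
Matched pairs: 1.

(CR, 14)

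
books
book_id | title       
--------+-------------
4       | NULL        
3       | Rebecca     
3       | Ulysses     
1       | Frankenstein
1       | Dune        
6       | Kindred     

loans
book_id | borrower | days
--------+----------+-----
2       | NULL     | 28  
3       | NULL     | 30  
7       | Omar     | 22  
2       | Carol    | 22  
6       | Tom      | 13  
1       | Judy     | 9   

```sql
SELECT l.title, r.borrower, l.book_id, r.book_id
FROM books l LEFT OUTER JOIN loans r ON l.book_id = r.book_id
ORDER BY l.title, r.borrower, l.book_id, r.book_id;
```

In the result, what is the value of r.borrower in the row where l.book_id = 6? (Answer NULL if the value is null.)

LEFT JOIN keeps every row from `books`; unmatched rows get NULL for `loans`'s columns.
Matching on l.book_id = r.book_id.
- l (book_id=4) has no partner → padded with NULL.
- l (book_id=3) pairs with 1 row(s) of r.
- l (book_id=3) pairs with 1 row(s) of r.
- l (book_id=1) pairs with 1 row(s) of r.
- l (book_id=1) pairs with 1 row(s) of r.
- l (book_id=6) pairs with 1 row(s) of r.

Tom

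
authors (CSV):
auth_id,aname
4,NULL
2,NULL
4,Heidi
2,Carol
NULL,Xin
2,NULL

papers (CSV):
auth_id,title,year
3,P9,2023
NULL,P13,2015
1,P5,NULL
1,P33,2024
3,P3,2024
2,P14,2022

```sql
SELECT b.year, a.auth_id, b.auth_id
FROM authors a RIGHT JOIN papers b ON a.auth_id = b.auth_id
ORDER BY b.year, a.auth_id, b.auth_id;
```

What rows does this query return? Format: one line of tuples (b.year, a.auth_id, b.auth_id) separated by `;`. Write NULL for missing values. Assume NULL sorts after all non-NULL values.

(2015, NULL, NULL); (2022, 2, 2); (2022, 2, 2); (2022, 2, 2); (2023, NULL, 3); (2024, NULL, 1); (2024, NULL, 3); (NULL, NULL, 1)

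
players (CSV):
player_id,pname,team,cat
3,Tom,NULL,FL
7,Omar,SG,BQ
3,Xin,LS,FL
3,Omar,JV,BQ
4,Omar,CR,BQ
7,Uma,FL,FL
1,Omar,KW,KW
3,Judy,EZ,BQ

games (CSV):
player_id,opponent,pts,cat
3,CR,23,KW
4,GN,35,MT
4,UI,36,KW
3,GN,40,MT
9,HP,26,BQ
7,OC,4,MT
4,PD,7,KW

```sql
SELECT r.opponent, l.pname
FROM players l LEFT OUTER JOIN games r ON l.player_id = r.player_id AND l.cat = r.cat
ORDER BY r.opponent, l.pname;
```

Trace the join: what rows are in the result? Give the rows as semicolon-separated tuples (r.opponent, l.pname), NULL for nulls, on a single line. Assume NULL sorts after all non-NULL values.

LEFT JOIN keeps every row from `players`; unmatched rows get NULL for `games`'s columns.
Matching on l.player_id = r.player_id AND l.cat = r.cat.
Matched pairs: 0; unmatched l rows kept: 8.

(NULL, Judy); (NULL, Omar); (NULL, Omar); (NULL, Omar); (NULL, Omar); (NULL, Tom); (NULL, Uma); (NULL, Xin)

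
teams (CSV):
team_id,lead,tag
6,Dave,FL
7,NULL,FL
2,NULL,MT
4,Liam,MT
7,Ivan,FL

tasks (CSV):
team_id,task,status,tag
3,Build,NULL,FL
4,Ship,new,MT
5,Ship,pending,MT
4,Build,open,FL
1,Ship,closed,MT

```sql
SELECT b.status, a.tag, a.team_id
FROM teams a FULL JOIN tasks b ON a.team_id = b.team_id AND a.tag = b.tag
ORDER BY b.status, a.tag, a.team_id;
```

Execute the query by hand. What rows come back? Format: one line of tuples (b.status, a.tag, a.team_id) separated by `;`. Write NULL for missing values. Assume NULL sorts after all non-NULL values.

(closed, NULL, NULL); (new, MT, 4); (open, NULL, NULL); (pending, NULL, NULL); (NULL, FL, 6); (NULL, FL, 7); (NULL, FL, 7); (NULL, MT, 2); (NULL, NULL, NULL)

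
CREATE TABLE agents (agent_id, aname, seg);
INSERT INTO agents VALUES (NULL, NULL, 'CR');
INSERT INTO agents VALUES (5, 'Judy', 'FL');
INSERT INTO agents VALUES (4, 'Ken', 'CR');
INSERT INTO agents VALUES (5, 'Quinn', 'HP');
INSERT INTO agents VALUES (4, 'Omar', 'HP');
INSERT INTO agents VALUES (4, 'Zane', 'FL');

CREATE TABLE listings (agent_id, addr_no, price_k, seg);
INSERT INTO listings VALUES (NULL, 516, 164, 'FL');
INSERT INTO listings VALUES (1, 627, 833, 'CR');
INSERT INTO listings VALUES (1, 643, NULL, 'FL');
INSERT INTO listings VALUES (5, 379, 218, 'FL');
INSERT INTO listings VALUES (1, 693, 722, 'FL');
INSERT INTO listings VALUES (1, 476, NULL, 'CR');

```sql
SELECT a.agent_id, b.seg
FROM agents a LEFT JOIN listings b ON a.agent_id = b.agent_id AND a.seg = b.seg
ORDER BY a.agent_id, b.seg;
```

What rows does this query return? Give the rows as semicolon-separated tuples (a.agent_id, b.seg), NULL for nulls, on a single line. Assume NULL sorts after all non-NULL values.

(4, NULL); (4, NULL); (4, NULL); (5, FL); (5, NULL); (NULL, NULL)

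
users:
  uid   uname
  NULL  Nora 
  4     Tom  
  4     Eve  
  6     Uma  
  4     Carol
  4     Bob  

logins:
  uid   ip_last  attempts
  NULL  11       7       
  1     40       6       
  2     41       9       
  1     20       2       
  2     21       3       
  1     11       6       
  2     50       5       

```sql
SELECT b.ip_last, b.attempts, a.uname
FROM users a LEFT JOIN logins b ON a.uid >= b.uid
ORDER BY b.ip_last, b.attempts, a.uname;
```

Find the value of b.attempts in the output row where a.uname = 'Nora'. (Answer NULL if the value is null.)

NULL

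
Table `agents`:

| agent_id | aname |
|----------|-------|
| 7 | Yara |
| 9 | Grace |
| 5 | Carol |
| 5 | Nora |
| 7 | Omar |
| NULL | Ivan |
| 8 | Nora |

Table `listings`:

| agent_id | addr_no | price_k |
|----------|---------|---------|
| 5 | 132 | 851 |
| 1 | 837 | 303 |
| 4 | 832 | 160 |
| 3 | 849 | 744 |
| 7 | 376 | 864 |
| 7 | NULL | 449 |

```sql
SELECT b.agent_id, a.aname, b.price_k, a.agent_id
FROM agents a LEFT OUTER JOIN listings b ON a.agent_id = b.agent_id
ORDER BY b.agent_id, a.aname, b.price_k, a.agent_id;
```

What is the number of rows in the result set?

LEFT JOIN keeps every row from `agents`; unmatched rows get NULL for `listings`'s columns.
Matching on a.agent_id = b.agent_id. A NULL in a compared column never satisfies the condition.
- a row (agent_id=7): matches 2 b row(s) → 2 output row(s).
- a row (agent_id=9): no match → kept, b columns NULL.
- a row (agent_id=5): matches 1 b row(s) → 1 output row(s).
- a row (agent_id=5): matches 1 b row(s) → 1 output row(s).
- a row (agent_id=7): matches 2 b row(s) → 2 output row(s).
- a row (agent_id=NULL): no match → kept, b columns NULL.
- a row (agent_id=8): no match → kept, b columns NULL.
Total: 6 matched + 3 padded = 9 rows.

9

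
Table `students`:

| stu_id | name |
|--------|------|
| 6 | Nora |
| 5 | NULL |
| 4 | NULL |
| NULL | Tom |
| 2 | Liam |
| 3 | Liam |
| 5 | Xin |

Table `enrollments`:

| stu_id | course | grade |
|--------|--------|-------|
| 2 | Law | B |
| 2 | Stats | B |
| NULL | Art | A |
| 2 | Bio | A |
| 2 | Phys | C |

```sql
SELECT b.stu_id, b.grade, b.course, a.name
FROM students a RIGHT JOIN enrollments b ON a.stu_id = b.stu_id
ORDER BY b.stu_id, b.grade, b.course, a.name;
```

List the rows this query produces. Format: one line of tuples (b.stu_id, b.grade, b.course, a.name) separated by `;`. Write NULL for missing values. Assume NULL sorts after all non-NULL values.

RIGHT JOIN keeps every row from `enrollments`; unmatched rows get NULL for `students`'s columns.
Matching on a.stu_id = b.stu_id. A NULL in a compared column never satisfies the condition.
Matched pairs: 4; unmatched b rows kept: 1.

(2, A, Bio, Liam); (2, B, Law, Liam); (2, B, Stats, Liam); (2, C, Phys, Liam); (NULL, A, Art, NULL)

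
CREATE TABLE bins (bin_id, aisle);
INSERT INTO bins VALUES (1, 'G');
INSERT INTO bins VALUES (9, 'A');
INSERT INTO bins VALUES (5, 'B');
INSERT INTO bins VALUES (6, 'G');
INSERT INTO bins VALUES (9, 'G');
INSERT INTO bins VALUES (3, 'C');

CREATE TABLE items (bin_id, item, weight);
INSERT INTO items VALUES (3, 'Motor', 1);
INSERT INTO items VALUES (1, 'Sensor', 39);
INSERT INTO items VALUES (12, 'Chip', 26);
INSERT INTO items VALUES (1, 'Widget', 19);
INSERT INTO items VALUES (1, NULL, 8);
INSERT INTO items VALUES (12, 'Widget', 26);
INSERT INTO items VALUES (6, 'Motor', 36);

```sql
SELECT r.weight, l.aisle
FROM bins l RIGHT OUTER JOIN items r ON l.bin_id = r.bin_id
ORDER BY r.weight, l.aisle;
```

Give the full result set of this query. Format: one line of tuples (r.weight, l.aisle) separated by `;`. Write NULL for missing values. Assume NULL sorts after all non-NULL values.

(1, C); (8, G); (19, G); (26, NULL); (26, NULL); (36, G); (39, G)

RIGHT JOIN keeps every row from `items`; unmatched rows get NULL for `bins`'s columns.
Matching on l.bin_id = r.bin_id.
Matched pairs: 5; unmatched r rows kept: 2.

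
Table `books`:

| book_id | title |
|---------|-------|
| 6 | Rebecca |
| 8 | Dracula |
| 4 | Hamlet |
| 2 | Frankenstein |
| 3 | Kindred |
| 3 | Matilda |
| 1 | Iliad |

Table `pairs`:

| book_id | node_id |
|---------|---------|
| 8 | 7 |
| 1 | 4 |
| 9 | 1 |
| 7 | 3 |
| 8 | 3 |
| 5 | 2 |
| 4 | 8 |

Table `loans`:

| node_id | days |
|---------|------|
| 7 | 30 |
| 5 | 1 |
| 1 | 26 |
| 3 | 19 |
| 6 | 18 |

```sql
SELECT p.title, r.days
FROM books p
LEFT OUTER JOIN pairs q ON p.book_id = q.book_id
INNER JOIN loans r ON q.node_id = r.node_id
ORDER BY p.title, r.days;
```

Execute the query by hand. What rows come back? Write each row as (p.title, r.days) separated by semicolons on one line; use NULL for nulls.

(Dracula, 19); (Dracula, 30)

Joins associate left-to-right: books LEFT JOIN pairs on book_id gives 8 intermediate row(s).
Then INNER JOIN `loans r` on node_id: keep only rows whose q.node_id appears in r.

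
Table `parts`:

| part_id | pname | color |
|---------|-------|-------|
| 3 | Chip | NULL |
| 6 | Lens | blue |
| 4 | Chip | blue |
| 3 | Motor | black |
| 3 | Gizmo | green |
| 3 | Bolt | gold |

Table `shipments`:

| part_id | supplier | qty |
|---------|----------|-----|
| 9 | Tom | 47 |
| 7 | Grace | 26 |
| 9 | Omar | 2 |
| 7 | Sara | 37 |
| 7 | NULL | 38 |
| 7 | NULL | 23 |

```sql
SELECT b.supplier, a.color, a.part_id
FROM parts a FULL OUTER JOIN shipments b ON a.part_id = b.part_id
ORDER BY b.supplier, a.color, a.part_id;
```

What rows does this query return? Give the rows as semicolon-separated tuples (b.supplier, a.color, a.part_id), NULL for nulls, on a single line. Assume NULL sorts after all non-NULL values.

(Grace, NULL, NULL); (Omar, NULL, NULL); (Sara, NULL, NULL); (Tom, NULL, NULL); (NULL, black, 3); (NULL, blue, 4); (NULL, blue, 6); (NULL, gold, 3); (NULL, green, 3); (NULL, NULL, 3); (NULL, NULL, NULL); (NULL, NULL, NULL)

FULL OUTER JOIN keeps every row from both sides; unmatched rows get NULL for the other side's columns.
Matching on a.part_id = b.part_id.
Matched pairs: 0; unmatched a rows kept: 6; unmatched b rows kept: 6.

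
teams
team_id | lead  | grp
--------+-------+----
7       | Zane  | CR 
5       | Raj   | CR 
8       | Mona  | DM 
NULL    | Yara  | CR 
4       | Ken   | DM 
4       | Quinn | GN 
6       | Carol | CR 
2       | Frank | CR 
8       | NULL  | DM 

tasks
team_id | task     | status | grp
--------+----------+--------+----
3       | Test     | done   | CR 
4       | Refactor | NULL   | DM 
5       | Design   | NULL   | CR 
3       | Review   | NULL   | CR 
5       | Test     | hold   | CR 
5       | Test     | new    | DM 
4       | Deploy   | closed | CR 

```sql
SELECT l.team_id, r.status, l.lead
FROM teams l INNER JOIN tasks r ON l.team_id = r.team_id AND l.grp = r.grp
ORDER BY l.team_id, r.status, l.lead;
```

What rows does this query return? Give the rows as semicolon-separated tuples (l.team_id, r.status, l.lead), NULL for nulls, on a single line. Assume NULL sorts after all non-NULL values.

INNER JOIN keeps only pairs where the ON condition holds.
Matching on l.team_id = r.team_id AND l.grp = r.grp. A NULL in a compared column never satisfies the condition.
Matched pairs: 3.

(4, NULL, Ken); (5, hold, Raj); (5, NULL, Raj)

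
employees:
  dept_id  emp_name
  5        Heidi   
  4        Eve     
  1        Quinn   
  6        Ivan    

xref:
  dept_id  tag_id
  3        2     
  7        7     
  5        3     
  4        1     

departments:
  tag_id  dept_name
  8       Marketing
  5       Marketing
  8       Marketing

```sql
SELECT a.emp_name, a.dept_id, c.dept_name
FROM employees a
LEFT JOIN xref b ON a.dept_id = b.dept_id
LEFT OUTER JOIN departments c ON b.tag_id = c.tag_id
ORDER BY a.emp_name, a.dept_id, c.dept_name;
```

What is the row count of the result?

4

Evaluate left to right. First `employees a LEFT JOIN xref b` on dept_id: 4 row(s).
Then LEFT JOIN `departments c` on tag_id: each of those 4 rows is kept; rows whose b.tag_id has no match in c get NULL for c's columns.
Result: 4 row(s).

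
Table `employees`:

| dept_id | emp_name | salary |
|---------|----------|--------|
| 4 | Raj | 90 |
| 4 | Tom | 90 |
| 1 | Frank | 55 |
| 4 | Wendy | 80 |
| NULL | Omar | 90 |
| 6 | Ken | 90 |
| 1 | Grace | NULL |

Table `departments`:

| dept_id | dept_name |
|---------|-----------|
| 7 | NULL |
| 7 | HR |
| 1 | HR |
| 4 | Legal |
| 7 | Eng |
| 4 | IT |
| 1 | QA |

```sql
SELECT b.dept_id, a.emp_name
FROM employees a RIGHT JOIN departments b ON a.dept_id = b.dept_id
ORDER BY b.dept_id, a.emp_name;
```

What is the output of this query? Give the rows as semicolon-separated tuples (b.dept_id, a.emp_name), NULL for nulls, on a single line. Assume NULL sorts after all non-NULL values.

RIGHT JOIN keeps every row from `departments`; unmatched rows get NULL for `employees`'s columns.
Matching on a.dept_id = b.dept_id. A NULL in a compared column never satisfies the condition.
- a (dept_id=4) pairs with 2 row(s) of b.
- a (dept_id=4) pairs with 2 row(s) of b.
- a (dept_id=1) pairs with 2 row(s) of b.
- a (dept_id=4) pairs with 2 row(s) of b.
- a (dept_id=NULL) has no partner in b.
- a (dept_id=6) has no partner in b.
- a (dept_id=1) pairs with 2 row(s) of b.
- 3 b row(s) had no a match → kept, a columns NULL.

(1, Frank); (1, Frank); (1, Grace); (1, Grace); (4, Raj); (4, Raj); (4, Tom); (4, Tom); (4, Wendy); (4, Wendy); (7, NULL); (7, NULL); (7, NULL)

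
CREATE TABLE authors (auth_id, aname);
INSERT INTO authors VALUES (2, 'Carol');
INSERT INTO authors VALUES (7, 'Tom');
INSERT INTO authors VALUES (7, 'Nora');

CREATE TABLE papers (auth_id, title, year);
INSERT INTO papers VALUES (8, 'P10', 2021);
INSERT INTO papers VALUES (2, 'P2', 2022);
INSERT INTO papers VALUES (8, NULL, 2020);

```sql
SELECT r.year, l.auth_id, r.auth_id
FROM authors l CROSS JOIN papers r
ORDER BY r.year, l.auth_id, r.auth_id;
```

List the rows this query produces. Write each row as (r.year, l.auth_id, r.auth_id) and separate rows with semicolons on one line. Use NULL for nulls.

(2020, 2, 8); (2020, 7, 8); (2020, 7, 8); (2021, 2, 8); (2021, 7, 8); (2021, 7, 8); (2022, 2, 2); (2022, 7, 2); (2022, 7, 2)

CROSS JOIN pairs every row of `authors` with every row of `papers`: 3 × 3 = 9 rows.
After projecting and ordering:
r.year | l.auth_id | r.auth_id
2020 | 2 | 8
2020 | 7 | 8
2020 | 7 | 8
2021 | 2 | 8
2021 | 7 | 8
2021 | 7 | 8
2022 | 2 | 2
2022 | 7 | 2
2022 | 7 | 2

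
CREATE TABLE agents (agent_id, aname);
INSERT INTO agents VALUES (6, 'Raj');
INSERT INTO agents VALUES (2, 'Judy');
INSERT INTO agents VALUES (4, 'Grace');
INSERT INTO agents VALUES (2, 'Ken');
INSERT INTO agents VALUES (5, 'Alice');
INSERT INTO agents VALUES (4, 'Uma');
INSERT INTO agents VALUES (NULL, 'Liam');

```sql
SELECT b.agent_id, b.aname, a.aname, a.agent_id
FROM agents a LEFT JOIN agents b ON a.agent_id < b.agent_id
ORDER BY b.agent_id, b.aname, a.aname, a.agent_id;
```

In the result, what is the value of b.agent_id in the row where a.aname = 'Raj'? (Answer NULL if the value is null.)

LEFT JOIN keeps every row from `agents a`; unmatched rows get NULL for `agents b`'s columns.
Matching on a.agent_id < b.agent_id. A NULL in a compared column never satisfies the condition.
- a (agent_id=6) has no partner → padded with NULL.
- a (agent_id=2) pairs with 4 row(s) of b.
- a (agent_id=4) pairs with 2 row(s) of b.
- a (agent_id=2) pairs with 4 row(s) of b.
- a (agent_id=5) pairs with 1 row(s) of b.
- a (agent_id=4) pairs with 2 row(s) of b.
- a (agent_id=NULL) has no partner → padded with NULL.

NULL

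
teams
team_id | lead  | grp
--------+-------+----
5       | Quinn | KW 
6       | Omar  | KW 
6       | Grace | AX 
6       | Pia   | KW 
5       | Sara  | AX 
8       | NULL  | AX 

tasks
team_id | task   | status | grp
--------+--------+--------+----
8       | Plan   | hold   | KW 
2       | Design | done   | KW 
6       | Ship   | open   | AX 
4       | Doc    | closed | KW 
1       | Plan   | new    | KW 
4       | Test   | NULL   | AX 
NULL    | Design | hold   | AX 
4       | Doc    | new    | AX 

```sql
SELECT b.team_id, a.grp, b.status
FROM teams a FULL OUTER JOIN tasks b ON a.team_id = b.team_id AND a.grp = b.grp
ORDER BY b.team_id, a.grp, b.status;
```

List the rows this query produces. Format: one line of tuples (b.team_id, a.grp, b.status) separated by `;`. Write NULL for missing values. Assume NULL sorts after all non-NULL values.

(1, NULL, new); (2, NULL, done); (4, NULL, closed); (4, NULL, new); (4, NULL, NULL); (6, AX, open); (8, NULL, hold); (NULL, AX, NULL); (NULL, AX, NULL); (NULL, KW, NULL); (NULL, KW, NULL); (NULL, KW, NULL); (NULL, NULL, hold)

FULL OUTER JOIN keeps every row from both sides; unmatched rows get NULL for the other side's columns.
Matching on a.team_id = b.team_id AND a.grp = b.grp. A NULL in a compared column never satisfies the condition.
- a (team_id=5, grp=KW) has no partner → padded with NULL.
- a (team_id=6, grp=KW) has no partner → padded with NULL.
- a (team_id=6, grp=AX) pairs with 1 row(s) of b.
- a (team_id=6, grp=KW) has no partner → padded with NULL.
- a (team_id=5, grp=AX) has no partner → padded with NULL.
- a (team_id=8, grp=AX) has no partner → padded with NULL.
- plus 7 unmatched b row(s), each kept with NULL a columns.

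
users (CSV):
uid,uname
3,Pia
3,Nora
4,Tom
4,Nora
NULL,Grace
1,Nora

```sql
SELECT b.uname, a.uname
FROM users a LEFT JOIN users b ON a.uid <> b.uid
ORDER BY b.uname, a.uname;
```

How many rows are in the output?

LEFT JOIN keeps every row from `users a`; unmatched rows get NULL for `users b`'s columns.
Matching on a.uid <> b.uid. A NULL in a compared column never satisfies the condition.
- a (uid=3) pairs with 3 row(s) of b.
- a (uid=3) pairs with 3 row(s) of b.
- a (uid=4) pairs with 3 row(s) of b.
- a (uid=4) pairs with 3 row(s) of b.
- a (uid=NULL) has no partner → padded with NULL.
- a (uid=1) pairs with 4 row(s) of b.
Total: 16 matched + 1 padded = 17 rows.

17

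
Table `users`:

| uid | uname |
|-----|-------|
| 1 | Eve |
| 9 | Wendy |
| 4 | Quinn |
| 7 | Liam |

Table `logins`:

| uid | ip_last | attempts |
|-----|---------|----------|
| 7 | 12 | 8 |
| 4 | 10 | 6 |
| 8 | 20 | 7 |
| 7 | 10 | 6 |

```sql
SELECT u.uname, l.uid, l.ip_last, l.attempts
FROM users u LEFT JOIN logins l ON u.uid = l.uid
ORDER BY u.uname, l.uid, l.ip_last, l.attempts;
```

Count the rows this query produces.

5

LEFT JOIN keeps every row from `users`; unmatched rows get NULL for `logins`'s columns.
Matching on u.uid = l.uid.
- uid=1: no l row matches, row kept with l columns NULL.
- uid=9: no l row matches, row kept with l columns NULL.
- uid=4: 1 matching l row(s), so 1 row(s) emitted.
- uid=7: 2 matching l row(s), so 2 row(s) emitted.
Total: 3 matched + 2 padded = 5 rows.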